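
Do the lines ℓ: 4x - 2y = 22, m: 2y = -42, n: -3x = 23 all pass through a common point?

No

Lines aᵢx + bᵢy = cᵢ with pairwise distinct directions are concurrent exactly when det[aᵢ bᵢ cᵢ] = 0.
Here the determinant is 64.
Nonzero, so no common point exists.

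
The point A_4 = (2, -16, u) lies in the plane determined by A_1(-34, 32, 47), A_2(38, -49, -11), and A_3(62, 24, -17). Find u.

17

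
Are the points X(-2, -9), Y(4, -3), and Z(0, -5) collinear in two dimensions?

XY = (6, 6), XZ = (2, 4).
det[XY; XZ] = (6)(4) − (6)(2) = 12.
The determinant is nonzero, so they are not collinear.

No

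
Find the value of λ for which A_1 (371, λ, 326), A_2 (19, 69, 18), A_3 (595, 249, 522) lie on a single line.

Direction A_2A_3 = (576, 180, 504). From the x-coordinate of A_1, the parameter along the line is τ = (371 − 19)/576 = 11/18.
Then λ = 69 + 11/18·(180) = 179.

179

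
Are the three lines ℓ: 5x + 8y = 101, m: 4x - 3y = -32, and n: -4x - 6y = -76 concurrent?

Intersecting ℓ and m: solving the 2×2 system gives (x, y) = (1, 12).
Substitute into n: (-4)(1) + (-6)(12) = -76.
This equals -76, so (1, 12) lies on all three lines and they are concurrent.

Yes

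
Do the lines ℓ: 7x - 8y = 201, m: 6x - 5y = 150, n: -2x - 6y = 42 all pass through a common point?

Intersecting ℓ and m: solving the 2×2 system gives (x, y) = (15, -12).
Substitute into n: (-2)(15) + (-6)(-12) = 42.
This equals 42, so (15, -12) lies on all three lines and they are concurrent.

Yes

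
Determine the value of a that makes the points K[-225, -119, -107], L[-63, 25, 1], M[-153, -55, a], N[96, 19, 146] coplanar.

Coplanarity ⇔ det[KL; KM; KN] = 0.
Expanding, this is linear in a: (23868)a + (1408212) = 0.
So a = -59.

-59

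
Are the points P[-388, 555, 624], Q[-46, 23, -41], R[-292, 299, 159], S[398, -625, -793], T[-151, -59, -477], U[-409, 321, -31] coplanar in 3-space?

Yes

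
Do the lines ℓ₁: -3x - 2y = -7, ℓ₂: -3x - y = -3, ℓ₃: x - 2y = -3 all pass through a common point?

No

Intersecting ℓ₁ and ℓ₂: solving the 2×2 system gives (x, y) = (-1/3, 4).
Substitute into ℓ₃: (1)(-1/3) + (-2)(4) = -25/3.
But ℓ₃ requires -3 ≠ -25/3, so the three lines have no common point.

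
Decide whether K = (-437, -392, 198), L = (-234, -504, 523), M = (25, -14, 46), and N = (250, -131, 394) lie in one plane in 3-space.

The four points are coplanar iff the 3×3 determinant with rows KL, KM, KN is zero.
Rows: (203, -112, 325), (462, 378, -152), (687, 261, 196).
Expanding along the first row: (203)(113760) − (-112)(194976) + (325)(-139104) = -278208.
Nonzero ⇒ not coplanar.

No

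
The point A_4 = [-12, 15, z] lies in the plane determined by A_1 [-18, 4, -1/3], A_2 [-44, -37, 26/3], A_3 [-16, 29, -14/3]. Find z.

-8/3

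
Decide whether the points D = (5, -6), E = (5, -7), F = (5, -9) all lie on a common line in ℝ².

DE = (0, -1), DF = (0, -3).
det[DE; DF] = (0)(-3) − (-1)(0) = 0.
The determinant is zero, so the points are collinear.

Yes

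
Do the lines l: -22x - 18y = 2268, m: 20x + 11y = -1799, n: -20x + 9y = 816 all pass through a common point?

No

Intersecting l and m: solving the 2×2 system gives (x, y) = (-63, -49).
Substitute into n: (-20)(-63) + (9)(-49) = 819.
But n requires 816 ≠ 819, so the three lines have no common point.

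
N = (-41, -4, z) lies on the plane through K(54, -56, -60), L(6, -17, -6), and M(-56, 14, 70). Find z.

55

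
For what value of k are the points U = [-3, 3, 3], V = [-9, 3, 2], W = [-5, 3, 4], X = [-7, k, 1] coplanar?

3

Normal to plane UVW: n = (0, 8, 0); plane equation n·P = 24.
Requiring n·X = 24: (8)k + (0) = 24.
So k = 3.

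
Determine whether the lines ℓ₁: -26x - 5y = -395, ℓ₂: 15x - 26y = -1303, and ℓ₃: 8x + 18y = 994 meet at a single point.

Yes

The three lines meet at one point iff the augmented coefficient matrix [aᵢ bᵢ cᵢ] has rank < 3, i.e. its determinant vanishes.
Here the determinant is 0.
It vanishes, so the lines are concurrent at (5, 53).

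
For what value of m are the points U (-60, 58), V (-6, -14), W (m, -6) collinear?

-12

The three points are collinear iff det[UV; UW] = 0.
This determinant is linear in m: (72)m + (864) = 0, so m = -12.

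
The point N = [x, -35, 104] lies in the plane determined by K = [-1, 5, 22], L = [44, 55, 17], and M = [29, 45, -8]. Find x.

-19

The plane through K, L, M has equation −1300x + 1200y + 300z = 13900.
Substituting N: (-1300)x + (-10800) = 13900, so x = -19.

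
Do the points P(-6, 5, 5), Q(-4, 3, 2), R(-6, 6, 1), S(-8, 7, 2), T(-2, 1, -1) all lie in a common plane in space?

The plane through P, Q, R has normal n = PQ × PR = (11, 8, 2) and equation n·X = -16.
Checking the remaining points: n·S = -28, n·T = -16.
Since n·S = -28 ≠ -16, S is off the plane and the points are not all coplanar.

No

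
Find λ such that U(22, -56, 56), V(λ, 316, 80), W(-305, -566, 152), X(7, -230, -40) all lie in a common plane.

190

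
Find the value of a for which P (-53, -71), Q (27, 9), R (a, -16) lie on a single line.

2

The three points are collinear iff det[PQ; PR] = 0.
This determinant is linear in a: (-80)a + (160) = 0, so a = 2.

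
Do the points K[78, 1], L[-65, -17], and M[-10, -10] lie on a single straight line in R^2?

KL = (-143, -18), KM = (-88, -11).
det[KL; KM] = (-143)(-11) − (-18)(-88) = -11.
The determinant is nonzero, so they are not collinear.

No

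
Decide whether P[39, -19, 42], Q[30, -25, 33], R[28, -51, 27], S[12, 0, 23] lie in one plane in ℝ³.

No

With P as base: PQ = (-9, -6, -9), PR = (-11, -32, -15), PS = (-27, 19, -19).
PR × PS = (893, 196, -1073).
PQ · (PR × PS) = 444.
Since 444 ≠ 0, the four points are not coplanar.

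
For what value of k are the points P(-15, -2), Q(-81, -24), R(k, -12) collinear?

-45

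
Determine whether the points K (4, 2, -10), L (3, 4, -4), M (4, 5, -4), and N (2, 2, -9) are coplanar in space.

The four points are coplanar iff the 3×3 determinant with rows KL, KM, KN is zero.
Rows: (-1, 2, 6), (0, 3, 6), (-2, 0, 1).
Expanding along the first row: (-1)(3) − (2)(12) + (6)(6) = 9.
Nonzero ⇒ not coplanar.

No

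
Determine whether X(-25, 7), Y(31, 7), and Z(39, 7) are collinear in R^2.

XY = (56, 0), XZ = (64, 0).
Twice the signed area of △XYZ is (56)(0) − (0)(64) = 0.
The triangle is degenerate (zero area), so the points are collinear.

Yes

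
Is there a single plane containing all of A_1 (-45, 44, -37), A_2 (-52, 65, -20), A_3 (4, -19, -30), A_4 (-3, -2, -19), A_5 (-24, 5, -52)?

Yes

The plane through A_1, A_2, A_3 has normal n = A_1A_2 × A_1A_3 = (1218, 882, -588) and equation n·P = 5754.
Checking the remaining points: n·A_4 = 5754, n·A_5 = 5754.
All equal 5754, so all 5 points lie in one plane.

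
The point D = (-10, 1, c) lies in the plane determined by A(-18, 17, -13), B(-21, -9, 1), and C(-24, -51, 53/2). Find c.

11

The plane through A, B, C has equation −75x + (69/2)y + 48z = 2625/2.
Substituting D: (48)c + (1569/2) = 2625/2, so c = 11.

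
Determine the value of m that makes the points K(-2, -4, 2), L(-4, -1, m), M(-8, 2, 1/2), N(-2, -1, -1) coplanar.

1/2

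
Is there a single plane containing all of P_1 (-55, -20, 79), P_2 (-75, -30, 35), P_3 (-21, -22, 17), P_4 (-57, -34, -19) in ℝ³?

Yes

With P_1 as base: P_1P_2 = (-20, -10, -44), P_1P_3 = (34, -2, -62), P_1P_4 = (-2, -14, -98).
P_1P_3 × P_1P_4 = (-672, 3456, -480).
P_1P_2 · (P_1P_3 × P_1P_4) = 0.
The scalar triple product vanishes, so the four points are coplanar.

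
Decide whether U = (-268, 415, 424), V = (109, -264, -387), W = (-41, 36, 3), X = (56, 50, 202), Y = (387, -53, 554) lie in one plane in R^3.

No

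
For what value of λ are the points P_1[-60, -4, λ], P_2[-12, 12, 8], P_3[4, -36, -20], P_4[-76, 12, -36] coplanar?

The points are coplanar iff P_1P_2 · (P_1P_3 × P_1P_4) = 0.
Expanding, this is linear in λ: (3072)λ + (116736) = 0.
So λ = -38.

-38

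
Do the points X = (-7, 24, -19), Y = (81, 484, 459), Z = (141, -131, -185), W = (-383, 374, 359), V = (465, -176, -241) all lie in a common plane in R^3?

No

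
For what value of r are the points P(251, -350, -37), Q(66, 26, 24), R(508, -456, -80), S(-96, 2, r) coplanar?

42

Coplanarity ⇔ det[PQ; PR; PS] = 0.
Expanding, this is linear in r: (-77022)r + (3234924) = 0.
So r = 42.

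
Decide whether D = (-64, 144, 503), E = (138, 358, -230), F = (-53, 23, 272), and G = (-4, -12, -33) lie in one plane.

No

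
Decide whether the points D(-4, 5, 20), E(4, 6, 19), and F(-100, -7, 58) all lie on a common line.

No

DE = (8, 1, -1), DF = (-96, -12, 38).
Comparing components 2 and 3: (1)(38) − (-1)(-12) = 26 ≠ 0, so DE and DF are not parallel and the points are not collinear.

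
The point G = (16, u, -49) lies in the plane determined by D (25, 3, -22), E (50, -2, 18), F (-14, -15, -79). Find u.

65

Coplanarity requires DE · (DF × DG) = 0.
DE = (25, -5, 40), DF = (-39, -18, -57); the triple product is linear in u with coefficient -135 and constant term 8775.
Setting it to zero: u = 65.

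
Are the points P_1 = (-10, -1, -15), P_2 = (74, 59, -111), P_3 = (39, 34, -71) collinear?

Yes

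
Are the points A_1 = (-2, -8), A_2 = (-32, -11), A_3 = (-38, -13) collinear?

A_1A_2 = (-30, -3), A_1A_3 = (-36, -5).
If collinear, A_1A_3 would be a scalar multiple of A_1A_2. But (-30)·(-5) ≠ (-3)·(-36) (difference 42), so they are not parallel; the points are not collinear.

No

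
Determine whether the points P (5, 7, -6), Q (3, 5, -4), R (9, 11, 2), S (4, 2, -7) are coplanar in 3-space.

With P as base: PQ = (-2, -2, 2), PR = (4, 4, 8), PS = (-1, -5, -1).
PR × PS = (36, -4, -16).
PQ · (PR × PS) = -96.
Since -96 ≠ 0, the four points are not coplanar.

No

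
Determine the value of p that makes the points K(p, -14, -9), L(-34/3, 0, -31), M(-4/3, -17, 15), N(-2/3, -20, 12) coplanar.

Coplanarity ⇔ det[KL; KM; KN] = 0.
Expanding, this is linear in p: (-189)p + (-882) = 0.
So p = -14/3.

-14/3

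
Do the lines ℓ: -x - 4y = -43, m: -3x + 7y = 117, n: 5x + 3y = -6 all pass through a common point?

No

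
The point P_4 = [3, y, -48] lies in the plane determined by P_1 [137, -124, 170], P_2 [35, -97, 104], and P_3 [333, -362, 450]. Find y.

71

A normal to the plane is n = P_1P_2 × P_1P_3 = (-8148, 15624, 18984).
P_4 lies in the plane iff n · P_1P_4 = 0.
This gives (15624)y + (-1109304) = 0, so y = 71.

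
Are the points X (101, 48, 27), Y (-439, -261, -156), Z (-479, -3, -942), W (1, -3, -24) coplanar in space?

Yes

A normal to the plane through X, Y, Z is n = XY × XZ = (290088, -417120, -151680).
The plane has equation n·P = 5181768. For W: n·W = 5181768.
Equal, so W lies in the plane and all four are coplanar.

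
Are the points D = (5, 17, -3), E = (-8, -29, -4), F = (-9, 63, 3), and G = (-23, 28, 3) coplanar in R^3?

Yes

A normal to the plane through D, E, F is n = DE × DF = (-230, 92, -1242).
The plane has equation n·P = 4140. For G: n·G = 4140.
Equal, so G lies in the plane and all four are coplanar.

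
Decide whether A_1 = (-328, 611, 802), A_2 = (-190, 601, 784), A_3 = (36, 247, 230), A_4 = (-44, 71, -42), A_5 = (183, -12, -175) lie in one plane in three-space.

The plane through A_1, A_2, A_3 has normal n = A_1A_2 × A_1A_3 = (-832, 72384, -46592) and equation n·P = 7132736.
Checking the remaining points: n·A_4 = 7132736, n·A_5 = 7132736.
All equal 7132736, so all 5 points lie in one plane.

Yes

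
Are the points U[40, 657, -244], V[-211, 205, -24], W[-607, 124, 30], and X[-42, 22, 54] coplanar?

No

The four points are coplanar iff the 3×3 determinant with rows UV, UW, UX is zero.
Rows: (-251, -452, 220), (-647, -533, 274), (-82, -635, 298).
Expanding along the first row: (-251)(15156) − (-452)(-170338) + (220)(367139) = -26352.
Nonzero ⇒ not coplanar.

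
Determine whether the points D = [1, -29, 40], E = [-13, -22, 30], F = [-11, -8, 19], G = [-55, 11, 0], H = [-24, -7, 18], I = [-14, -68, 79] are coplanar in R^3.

The plane through D, E, F has normal n = DE × DF = (63, -174, -210) and equation n·P = -3291.
Checking the remaining points: n·G = -5379, n·H = -4074, n·I = -5640.
Since n·G = -5379 ≠ -3291, G is off the plane and the points are not all coplanar.

No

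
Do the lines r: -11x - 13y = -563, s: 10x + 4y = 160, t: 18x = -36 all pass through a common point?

Yes

Lines aᵢx + bᵢy = cᵢ with pairwise distinct directions are concurrent exactly when det[aᵢ bᵢ cᵢ] = 0.
Here the determinant is 0.
It vanishes, so the lines are concurrent at (-2, 45).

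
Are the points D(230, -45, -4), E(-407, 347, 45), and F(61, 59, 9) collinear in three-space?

Yes

DE = (-637, 392, 49), DF = (-169, 104, 13).
DE × DF = (0, 0, 0).
The cross product vanishes, so the three points are collinear.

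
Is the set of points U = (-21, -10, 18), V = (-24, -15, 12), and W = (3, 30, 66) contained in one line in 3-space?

UV = (-3, -5, -6), UW = (24, 40, 48).
Each component of UW is -8 times the corresponding component of UV, so UW = -8·UV and the points are collinear.

Yes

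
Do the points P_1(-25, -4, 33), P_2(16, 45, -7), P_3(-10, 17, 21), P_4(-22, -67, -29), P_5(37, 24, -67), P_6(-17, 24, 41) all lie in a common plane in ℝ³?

No

The plane through P_1, P_2, P_3 has normal n = P_1P_2 × P_1P_3 = (252, -108, 126) and equation n·P = -1710.
Checking the remaining points: n·P_4 = -1962, n·P_5 = -1710, n·P_6 = -1710.
Since n·P_4 = -1962 ≠ -1710, P_4 is off the plane and the points are not all coplanar.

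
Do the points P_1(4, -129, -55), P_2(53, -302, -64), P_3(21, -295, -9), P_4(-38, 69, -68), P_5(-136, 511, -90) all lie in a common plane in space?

No

The plane through P_1, P_2, P_3 has normal n = P_1P_2 × P_1P_3 = (-9452, -2407, -5193) and equation n·P = 558310.
Checking the remaining points: n·P_4 = 546217, n·P_5 = 522865.
Since n·P_4 = 546217 ≠ 558310, P_4 is off the plane and the points are not all coplanar.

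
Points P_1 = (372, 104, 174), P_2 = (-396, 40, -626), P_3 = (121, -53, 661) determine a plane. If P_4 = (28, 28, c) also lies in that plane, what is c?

76

Coplanarity requires P_1P_2 · (P_1P_3 × P_1P_4) = 0.
P_1P_2 = (-768, -64, -800), P_1P_3 = (-251, -157, 487); the triple product is linear in c with coefficient 104512 and constant term -7942912.
Setting it to zero: c = 76.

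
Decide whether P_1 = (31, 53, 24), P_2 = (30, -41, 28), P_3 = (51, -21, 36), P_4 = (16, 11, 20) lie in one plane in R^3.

No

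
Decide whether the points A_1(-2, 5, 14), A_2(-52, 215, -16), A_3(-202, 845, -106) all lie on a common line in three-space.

Yes

A_1A_2 = (-50, 210, -30), A_1A_3 = (-200, 840, -120).
Each component of A_1A_3 is 4 times the corresponding component of A_1A_2, so A_1A_3 = 4·A_1A_2 and the points are collinear.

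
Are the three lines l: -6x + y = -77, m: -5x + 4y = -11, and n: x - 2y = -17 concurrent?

No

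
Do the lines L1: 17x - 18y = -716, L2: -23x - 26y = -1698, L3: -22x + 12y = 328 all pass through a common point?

No

Lines aᵢx + bᵢy = cᵢ with pairwise distinct directions are concurrent exactly when det[aᵢ bᵢ cᵢ] = 0.
Here the determinant is 384.
Nonzero, so no common point exists.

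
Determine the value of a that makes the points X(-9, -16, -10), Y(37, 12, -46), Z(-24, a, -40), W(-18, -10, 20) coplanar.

Normal to plane XYW: n = (1056, -1056, 528); plane equation n·P = 2112.
Requiring n·Z = 2112: (-1056)a + (-46464) = 2112.
So a = -46.

-46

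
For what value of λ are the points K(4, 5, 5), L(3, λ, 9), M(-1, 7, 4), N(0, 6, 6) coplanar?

4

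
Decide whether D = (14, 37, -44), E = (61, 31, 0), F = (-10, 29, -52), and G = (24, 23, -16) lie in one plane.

A normal to the plane through D, E, F is n = DE × DF = (400, -680, -520).
The plane has equation n·P = 3320. For G: n·G = 2280.
2280 ≠ 3320, so G is off the plane.

No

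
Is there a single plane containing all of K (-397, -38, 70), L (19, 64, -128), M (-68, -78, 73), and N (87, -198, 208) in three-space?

A normal to the plane through K, L, M is n = KL × KM = (-7614, -66390, -50198).
The plane has equation n·P = 2031718. For N: n·N = 2041618.
2041618 ≠ 2031718, so N is off the plane.

No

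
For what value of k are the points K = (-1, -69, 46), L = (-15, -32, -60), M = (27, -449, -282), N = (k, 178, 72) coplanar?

-69/2

Coplanarity ⇔ det[KL; KM; KN] = 0.
Expanding, this is linear in k: (-52416)k + (-1808352) = 0.
So k = -69/2.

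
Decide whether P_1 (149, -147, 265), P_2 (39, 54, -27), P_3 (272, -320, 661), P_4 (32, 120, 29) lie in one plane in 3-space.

No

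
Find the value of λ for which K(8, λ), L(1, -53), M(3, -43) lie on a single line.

Collinearity: (K − L) must be parallel to (M − L) = (2, 10).
Cross-multiplying the components: (λ − (-53))·(2) = (7)·(10).
Solving gives λ = -18.

-18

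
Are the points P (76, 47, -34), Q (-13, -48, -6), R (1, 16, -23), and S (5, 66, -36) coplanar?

A normal to the plane through P, Q, R is n = PQ × PR = (-177, -1121, -4366).
The plane has equation n·X = 82305. For S: n·S = 82305.
Equal, so S lies in the plane and all four are coplanar.

Yes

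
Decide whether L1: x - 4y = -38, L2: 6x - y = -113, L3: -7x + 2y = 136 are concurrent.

Yes

Intersecting L1 and L2: solving the 2×2 system gives (x, y) = (-18, 5).
Substitute into L3: (-7)(-18) + (2)(5) = 136.
This equals 136, so (-18, 5) lies on all three lines and they are concurrent.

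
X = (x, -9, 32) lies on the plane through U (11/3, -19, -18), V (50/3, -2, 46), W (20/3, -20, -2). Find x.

Coplanarity requires UV · (UW × UX) = 0.
UV = (13, 17, 64), UW = (3, -1, 16); the triple product is linear in x with coefficient 336 and constant term -4592.
Setting it to zero: x = 41/3.

41/3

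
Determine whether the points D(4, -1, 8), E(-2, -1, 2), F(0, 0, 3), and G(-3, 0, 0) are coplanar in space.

A normal to the plane through D, E, F is n = DE × DF = (6, -6, -6).
The plane has equation n·P = -18. For G: n·G = -18.
Equal, so G lies in the plane and all four are coplanar.

Yes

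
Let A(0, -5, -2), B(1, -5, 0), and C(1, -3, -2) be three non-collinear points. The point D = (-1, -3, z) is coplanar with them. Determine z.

-6

A normal to the plane is n = AB × AC = (-4, 2, 2).
D lies in the plane iff n · AD = 0.
This gives (2)z + (12) = 0, so z = -6.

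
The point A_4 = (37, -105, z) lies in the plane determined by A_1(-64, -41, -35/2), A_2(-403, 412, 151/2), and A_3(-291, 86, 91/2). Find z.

-91/2

The plane through A_1, A_2, A_3 has equation 16728x + 246y + 59778z = -2126793.
Substituting A_4: (59778)z + (593106) = -2126793, so z = -91/2.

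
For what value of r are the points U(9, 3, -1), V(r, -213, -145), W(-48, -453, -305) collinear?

-18

Direction UW = (-57, -456, -304). From the y-coordinate of V, the parameter along the line is τ = (-213 − 3)/(-456) = 9/19.
Then r = 9 + 9/19·(-57) = -18.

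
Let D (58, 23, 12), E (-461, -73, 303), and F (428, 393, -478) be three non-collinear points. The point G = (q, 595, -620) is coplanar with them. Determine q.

306

Coplanarity requires DE · (DF × DG) = 0.
DE = (-519, -96, 291), DF = (370, 370, -490); the triple product is linear in q with coefficient -60630 and constant term 18552780.
Setting it to zero: q = 306.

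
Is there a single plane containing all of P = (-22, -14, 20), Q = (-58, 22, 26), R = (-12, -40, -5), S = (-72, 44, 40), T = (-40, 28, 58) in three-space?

Yes

The plane through P, Q, R has normal n = PQ × PR = (-744, -840, 576) and equation n·X = 39648.
Checking the remaining points: n·S = 39648, n·T = 39648.
All equal 39648, so all 5 points lie in one plane.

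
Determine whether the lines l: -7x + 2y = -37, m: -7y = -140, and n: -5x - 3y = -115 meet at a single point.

Yes

The three lines meet at one point iff the augmented coefficient matrix [aᵢ bᵢ cᵢ] has rank < 3, i.e. its determinant vanishes.
Here the determinant is 0.
It vanishes, so the lines are concurrent at (11, 20).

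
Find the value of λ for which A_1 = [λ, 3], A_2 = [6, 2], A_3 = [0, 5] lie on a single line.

4

Collinearity: (A_1 − A_2) must be parallel to (A_3 − A_2) = (-6, 3).
Cross-multiplying the components: (λ − 6)·(3) = (1)·(-6).
Solving gives λ = 4.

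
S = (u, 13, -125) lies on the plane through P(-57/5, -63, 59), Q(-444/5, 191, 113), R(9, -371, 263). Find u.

Coplanarity requires PQ · (PR × PS) = 0.
PQ = (-387/5, 254, 54), PR = (102/5, -308, 204); the triple product is linear in u with coefficient 68448 and constant term -1368960.
Setting it to zero: u = 20.

20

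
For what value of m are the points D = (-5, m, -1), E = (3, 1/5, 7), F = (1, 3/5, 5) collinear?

Direction EF = (-2, 2/5, -2). From the x-coordinate of D, the parameter along the line is τ = (-5 − 3)/(-2) = 4.
Then m = 1/5 + 4·(2/5) = 9/5.

9/5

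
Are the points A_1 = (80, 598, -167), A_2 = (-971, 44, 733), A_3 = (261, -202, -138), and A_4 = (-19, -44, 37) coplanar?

No

The four points are coplanar iff the 3×3 determinant with rows A_1A_2, A_1A_3, A_1A_4 is zero.
Rows: (-1051, -554, 900), (181, -800, 29), (-99, -642, 204).
Expanding along the first row: (-1051)(-144582) − (-554)(39795) + (900)(-195402) = -1859688.
Nonzero ⇒ not coplanar.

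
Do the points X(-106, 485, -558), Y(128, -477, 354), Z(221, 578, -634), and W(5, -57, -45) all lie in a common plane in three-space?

With X as base: XY = (234, -962, 912), XZ = (327, 93, -76), XW = (111, -542, 513).
XZ × XW = (6517, -176187, -187557).
XY · (XZ × XW) = -35112.
Since -35112 ≠ 0, the four points are not coplanar.

No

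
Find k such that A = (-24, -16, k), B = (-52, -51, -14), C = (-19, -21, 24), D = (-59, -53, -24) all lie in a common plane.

The points are coplanar iff AB · (AC × AD) = 0.
Expanding, this is linear in k: (-144)k + (2016) = 0.
So k = 14.

14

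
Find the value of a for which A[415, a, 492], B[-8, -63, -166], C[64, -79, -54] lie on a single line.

Collinearity requires AB × AC = 0; each component is linear in a.
The x-component gives (-112)a + (-17584) = 0, so a = -157.
The remaining components then also vanish.

-157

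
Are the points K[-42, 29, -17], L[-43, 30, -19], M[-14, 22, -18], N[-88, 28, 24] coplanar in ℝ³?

A normal to the plane through K, L, M is n = KL × KM = (-15, -57, -21).
The plane has equation n·P = -666. For N: n·N = -780.
-780 ≠ -666, so N is off the plane.

No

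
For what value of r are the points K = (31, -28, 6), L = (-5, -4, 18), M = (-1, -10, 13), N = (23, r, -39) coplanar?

-66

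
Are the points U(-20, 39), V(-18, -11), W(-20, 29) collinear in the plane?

No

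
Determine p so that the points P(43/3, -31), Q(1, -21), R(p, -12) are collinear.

The three points are collinear iff det[PQ; PR] = 0.
This determinant is linear in p: (-10)p + (-110) = 0, so p = -11.

-11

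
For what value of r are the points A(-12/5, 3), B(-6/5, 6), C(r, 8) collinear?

-2/5

The three points are collinear iff det[AB; AC] = 0.
This determinant is linear in r: (-3)r + (-6/5) = 0, so r = -2/5.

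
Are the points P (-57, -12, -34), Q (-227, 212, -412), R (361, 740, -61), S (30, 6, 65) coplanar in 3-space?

The four points are coplanar iff the 3×3 determinant with rows PQ, PR, PS is zero.
Rows: (-170, 224, -378), (418, 752, -27), (87, 18, 99).
Expanding along the first row: (-170)(74934) − (224)(43731) + (-378)(-57900) = -648324.
Nonzero ⇒ not coplanar.

No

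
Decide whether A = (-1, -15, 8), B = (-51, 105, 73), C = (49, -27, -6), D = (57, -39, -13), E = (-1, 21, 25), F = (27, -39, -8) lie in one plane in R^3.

The plane through A, B, C has normal n = AB × AC = (-900, 2550, -5400) and equation n·P = -80550.
Checking the remaining points: n·D = -80550, n·E = -80550, n·F = -80550.
All equal -80550, so all 6 points lie in one plane.

Yes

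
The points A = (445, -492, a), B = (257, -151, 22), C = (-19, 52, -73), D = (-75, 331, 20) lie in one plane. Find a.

Coplanarity ⇔ det[AB; AC; AD] = 0.
Expanding, this is linear in a: (65636)a + (590724) = 0.
So a = -9.

-9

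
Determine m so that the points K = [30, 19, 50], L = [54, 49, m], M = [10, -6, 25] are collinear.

80

Collinearity requires KL × KM = 0; each component is linear in m.
The x-component gives (25)m + (-2000) = 0, so m = 80.
The remaining components then also vanish.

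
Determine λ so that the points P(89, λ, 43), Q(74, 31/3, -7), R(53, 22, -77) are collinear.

2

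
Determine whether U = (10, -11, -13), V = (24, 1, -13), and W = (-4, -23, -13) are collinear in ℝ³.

UV = (14, 12, 0), UW = (-14, -12, 0).
Each component of UW is -1 times the corresponding component of UV, so UW = -1·UV and the points are collinear.

Yes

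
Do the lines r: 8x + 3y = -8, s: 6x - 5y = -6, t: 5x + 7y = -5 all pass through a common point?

Intersecting r and s: solving the 2×2 system gives (x, y) = (-1, 0).
Substitute into t: (5)(-1) + (7)(0) = -5.
This equals -5, so (-1, 0) lies on all three lines and they are concurrent.

Yes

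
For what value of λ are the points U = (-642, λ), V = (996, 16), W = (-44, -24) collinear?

-47

The three points are collinear iff det[UV; UW] = 0.
This determinant is linear in λ: (-1040)λ + (-48880) = 0, so λ = -47.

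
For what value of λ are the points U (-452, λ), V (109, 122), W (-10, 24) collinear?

The three points are collinear iff det[UV; UW] = 0.
This determinant is linear in λ: (-119)λ + (-40460) = 0, so λ = -340.

-340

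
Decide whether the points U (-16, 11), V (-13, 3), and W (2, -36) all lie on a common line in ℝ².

UV = (3, -8), UW = (18, -47).
If collinear, UW would be a scalar multiple of UV. But (3)·(-47) ≠ (-8)·(18) (difference 3), so they are not parallel; the points are not collinear.

No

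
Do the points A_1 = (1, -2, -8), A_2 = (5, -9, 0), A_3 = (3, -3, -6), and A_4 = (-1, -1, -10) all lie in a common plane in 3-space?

With A_1 as base: A_1A_2 = (4, -7, 8), A_1A_3 = (2, -1, 2), A_1A_4 = (-2, 1, -2).
A_1A_3 × A_1A_4 = (0, 0, 0).
A_1A_2 · (A_1A_3 × A_1A_4) = 0.
The scalar triple product vanishes, so the four points are coplanar.

Yes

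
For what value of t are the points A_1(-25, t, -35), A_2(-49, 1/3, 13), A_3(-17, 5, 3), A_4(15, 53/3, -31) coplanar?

52/3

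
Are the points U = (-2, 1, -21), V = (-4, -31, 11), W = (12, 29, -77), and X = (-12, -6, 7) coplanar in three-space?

No

With U as base: UV = (-2, -32, 32), UW = (14, 28, -56), UX = (-10, -7, 28).
UW × UX = (392, 168, 182).
UV · (UW × UX) = -336.
Since -336 ≠ 0, the four points are not coplanar.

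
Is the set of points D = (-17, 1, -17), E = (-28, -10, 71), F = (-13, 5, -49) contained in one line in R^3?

DE = (-11, -11, 88), DF = (4, 4, -32).
DE × DF = (0, 0, 0).
The cross product vanishes, so the three points are collinear.

Yes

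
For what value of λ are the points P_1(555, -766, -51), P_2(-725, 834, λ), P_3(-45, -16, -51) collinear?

Direction P_1P_3 = (-600, 750, 0). From the x-coordinate of P_2, the parameter along the line is τ = (-725 − 555)/(-600) = 32/15.
Then λ = (-51) + 32/15·(0) = -51.

-51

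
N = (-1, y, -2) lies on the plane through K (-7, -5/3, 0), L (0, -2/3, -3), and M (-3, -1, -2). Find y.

-1

A normal to the plane is n = KL × KM = (0, 2, 2/3).
N lies in the plane iff n · KN = 0.
This gives (2)y + (2) = 0, so y = -1.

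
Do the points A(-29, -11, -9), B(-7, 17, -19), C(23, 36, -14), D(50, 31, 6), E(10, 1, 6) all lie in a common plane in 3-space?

No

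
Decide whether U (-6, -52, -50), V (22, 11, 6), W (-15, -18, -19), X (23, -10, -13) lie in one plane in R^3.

The four points are coplanar iff the 3×3 determinant with rows UV, UW, UX is zero.
Rows: (28, 63, 56), (-9, 34, 31), (29, 42, 37).
Expanding along the first row: (28)(-44) − (63)(-1232) + (56)(-1364) = 0.
Zero determinant ⇒ coplanar.

Yes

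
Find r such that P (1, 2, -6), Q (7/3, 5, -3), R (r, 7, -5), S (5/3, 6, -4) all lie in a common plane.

1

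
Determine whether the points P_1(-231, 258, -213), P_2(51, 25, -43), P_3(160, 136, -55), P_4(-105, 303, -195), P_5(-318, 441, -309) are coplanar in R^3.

No

The plane through P_1, P_2, P_3 has normal n = P_1P_2 × P_1P_3 = (-16074, 21914, 56699) and equation n·P = -2709981.
Checking the remaining points: n·P_4 = -2728593, n·P_5 = -2744385.
Since n·P_4 = -2728593 ≠ -2709981, P_4 is off the plane and the points are not all coplanar.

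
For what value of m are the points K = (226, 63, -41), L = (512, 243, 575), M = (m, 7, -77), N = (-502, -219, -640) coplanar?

18

Normal to plane KLN: n = (65892, -277134, 50388); plane equation n·P = -4633758.
Requiring n·M = -4633758: (65892)m + (-5819814) = -4633758.
So m = 18.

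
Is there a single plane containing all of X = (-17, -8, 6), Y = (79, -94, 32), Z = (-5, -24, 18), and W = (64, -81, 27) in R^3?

With X as base: XY = (96, -86, 26), XZ = (12, -16, 12), XW = (81, -73, 21).
XZ × XW = (540, 720, 420).
XY · (XZ × XW) = 840.
Since 840 ≠ 0, the four points are not coplanar.

No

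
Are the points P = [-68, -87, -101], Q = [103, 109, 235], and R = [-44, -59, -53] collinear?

No

PQ = (171, 196, 336), PR = (24, 28, 48).
PQ × PR = (0, -144, 84).
The cross product is nonzero, so the points do not lie on one line.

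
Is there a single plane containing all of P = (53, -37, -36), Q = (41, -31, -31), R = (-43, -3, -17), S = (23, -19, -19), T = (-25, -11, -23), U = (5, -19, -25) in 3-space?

The plane through P, Q, R has normal n = PQ × PR = (-56, -252, 168) and equation n·X = 308.
Checking the remaining points: n·S = 308, n·T = 308, n·U = 308.
All equal 308, so all 6 points lie in one plane.

Yes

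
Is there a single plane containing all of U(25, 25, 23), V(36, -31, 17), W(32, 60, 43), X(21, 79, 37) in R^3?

A normal to the plane through U, V, W is n = UV × UW = (-910, -262, 777).
The plane has equation n·P = -11429. For X: n·X = -11059.
-11059 ≠ -11429, so X is off the plane.

No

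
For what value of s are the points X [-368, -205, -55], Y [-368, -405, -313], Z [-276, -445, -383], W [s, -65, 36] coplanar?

80

Normal to plane XYZ: n = (3680, -23736, 18400); plane equation n·P = 2499640.
Requiring n·W = 2499640: (3680)s + (2205240) = 2499640.
So s = 80.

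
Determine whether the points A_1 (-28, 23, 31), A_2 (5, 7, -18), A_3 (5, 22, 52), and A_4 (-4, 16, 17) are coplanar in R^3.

Yes

A normal to the plane through A_1, A_2, A_3 is n = A_1A_2 × A_1A_3 = (-385, -2310, 495).
The plane has equation n·P = -27005. For A_4: n·A_4 = -27005.
Equal, so A_4 lies in the plane and all four are coplanar.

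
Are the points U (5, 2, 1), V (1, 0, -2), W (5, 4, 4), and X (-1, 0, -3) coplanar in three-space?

No

With U as base: UV = (-4, -2, -3), UW = (0, 2, 3), UX = (-6, -2, -4).
UW × UX = (-2, -18, 12).
UV · (UW × UX) = 8.
Since 8 ≠ 0, the four points are not coplanar.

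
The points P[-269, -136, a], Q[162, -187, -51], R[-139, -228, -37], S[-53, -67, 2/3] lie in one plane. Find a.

-1/3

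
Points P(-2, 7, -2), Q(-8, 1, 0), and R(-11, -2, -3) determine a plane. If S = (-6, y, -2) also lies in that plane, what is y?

3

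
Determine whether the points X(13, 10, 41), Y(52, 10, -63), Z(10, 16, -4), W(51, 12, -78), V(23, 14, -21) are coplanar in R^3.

The plane through X, Y, Z has normal n = XY × XZ = (624, 2067, 234) and equation n·P = 38376.
Checking the remaining points: n·W = 38376, n·V = 38376.
All equal 38376, so all 5 points lie in one plane.

Yes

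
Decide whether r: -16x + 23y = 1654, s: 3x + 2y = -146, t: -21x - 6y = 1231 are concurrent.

No

Lines aᵢx + bᵢy = cᵢ with pairwise distinct directions are concurrent exactly when det[aᵢ bᵢ cᵢ] = 0.
Here the determinant is -101.
Nonzero, so no common point exists.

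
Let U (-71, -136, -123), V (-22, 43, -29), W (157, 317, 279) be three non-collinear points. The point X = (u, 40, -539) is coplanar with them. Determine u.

A normal to the plane is n = UV × UW = (29376, 1734, -18615).
X lies in the plane iff n · UX = 0.
This gives (29376)u + (10134720) = 0, so u = -345.

-345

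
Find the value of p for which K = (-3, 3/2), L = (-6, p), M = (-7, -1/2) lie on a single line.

The three points are collinear iff det[KL; KM] = 0.
This determinant is linear in p: (4)p + (0) = 0, so p = 0.

0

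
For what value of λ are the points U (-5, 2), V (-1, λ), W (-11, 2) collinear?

The three points are collinear iff det[UV; UW] = 0.
This determinant is linear in λ: (6)λ + (-12) = 0, so λ = 2.

2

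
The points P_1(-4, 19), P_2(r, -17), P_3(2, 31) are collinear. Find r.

-22

Collinearity: (P_2 − P_1) must be parallel to (P_3 − P_1) = (6, 12).
Cross-multiplying the components: (r − (-4))·(12) = (-36)·(6).
Solving gives r = -22.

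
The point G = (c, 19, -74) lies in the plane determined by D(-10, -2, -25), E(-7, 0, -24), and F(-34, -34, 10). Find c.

-13/2

A normal to the plane is n = DE × DF = (102, -129, -48).
G lies in the plane iff n · DG = 0.
This gives (102)c + (663) = 0, so c = -13/2.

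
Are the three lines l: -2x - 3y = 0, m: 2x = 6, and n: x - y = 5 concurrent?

Yes

The three lines meet at one point iff the augmented coefficient matrix [aᵢ bᵢ cᵢ] has rank < 3, i.e. its determinant vanishes.
Here the determinant is 0.
It vanishes, so the lines are concurrent at (3, -2).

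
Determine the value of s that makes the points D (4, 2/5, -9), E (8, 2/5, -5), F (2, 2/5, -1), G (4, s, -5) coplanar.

2/5

Normal to plane DEF: n = (0, -40, 0); plane equation n·P = -16.
Requiring n·G = -16: (-40)s + (0) = -16.
So s = 2/5.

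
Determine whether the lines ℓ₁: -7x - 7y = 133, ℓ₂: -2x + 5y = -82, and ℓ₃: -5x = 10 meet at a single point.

Lines aᵢx + bᵢy = cᵢ with pairwise distinct directions are concurrent exactly when det[aᵢ bᵢ cᵢ] = 0.
Here the determinant is -35.
Nonzero, so no common point exists.

No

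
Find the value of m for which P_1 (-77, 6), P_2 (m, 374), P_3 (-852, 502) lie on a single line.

-652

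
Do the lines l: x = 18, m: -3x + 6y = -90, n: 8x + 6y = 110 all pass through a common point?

Lines aᵢx + bᵢy = cᵢ with pairwise distinct directions are concurrent exactly when det[aᵢ bᵢ cᵢ] = 0.
Here the determinant is 12.
Nonzero, so no common point exists.

No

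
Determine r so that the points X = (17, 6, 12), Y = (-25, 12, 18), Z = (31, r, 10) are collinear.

4

Direction XY = (-42, 6, 6). From the x-coordinate of Z, the parameter along the line is τ = (31 − 17)/(-42) = -1/3.
Then r = 6 + (-1/3)·(6) = 4.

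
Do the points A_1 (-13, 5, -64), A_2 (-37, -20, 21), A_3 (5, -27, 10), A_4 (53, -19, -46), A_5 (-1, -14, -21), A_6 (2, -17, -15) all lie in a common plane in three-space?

The plane through A_1, A_2, A_3 has normal n = A_1A_2 × A_1A_3 = (870, 3306, 1218) and equation n·P = -72732.
Checking the remaining points: n·A_4 = -72732, n·A_5 = -72732, n·A_6 = -72732.
All equal -72732, so all 6 points lie in one plane.

Yes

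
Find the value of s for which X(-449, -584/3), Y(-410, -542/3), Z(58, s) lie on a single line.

-38/3

Collinearity: (Z − X) must be parallel to (Y − X) = (39, 14).
Cross-multiplying the components: (s − (-584/3))·(39) = (507)·(14).
Solving gives s = -38/3.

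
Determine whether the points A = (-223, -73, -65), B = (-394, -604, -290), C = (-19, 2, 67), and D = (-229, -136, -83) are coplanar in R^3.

A normal to the plane through A, B, C is n = AB × AC = (-53217, -23328, 95499).
The plane has equation n·P = 7362900. For D: n·D = 7432884.
7432884 ≠ 7362900, so D is off the plane.

No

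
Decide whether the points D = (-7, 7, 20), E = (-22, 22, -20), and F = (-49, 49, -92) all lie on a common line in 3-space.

Yes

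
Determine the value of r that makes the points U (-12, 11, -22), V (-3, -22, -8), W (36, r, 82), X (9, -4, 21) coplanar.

Normal to plane UVX: n = (-1209, -93, 558); plane equation n·P = 1209.
Requiring n·W = 1209: (-93)r + (2232) = 1209.
So r = 11.

11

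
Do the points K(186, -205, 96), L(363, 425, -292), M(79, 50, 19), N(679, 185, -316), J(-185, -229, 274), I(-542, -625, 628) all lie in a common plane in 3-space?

The plane through K, L, M has normal n = KL × KM = (50430, 55145, 112545) and equation n·P = 8879575.
Checking the remaining points: n·N = 8879575, n·J = 8879575, n·I = 8879575.
All equal 8879575, so all 6 points lie in one plane.

Yes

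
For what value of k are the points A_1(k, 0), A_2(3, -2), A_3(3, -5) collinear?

3

Collinearity: (A_1 − A_2) must be parallel to (A_3 − A_2) = (0, -3).
Cross-multiplying the components: (k − 3)·(-3) = (2)·(0).
Solving gives k = 3.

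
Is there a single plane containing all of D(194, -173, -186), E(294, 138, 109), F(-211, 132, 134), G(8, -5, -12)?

Yes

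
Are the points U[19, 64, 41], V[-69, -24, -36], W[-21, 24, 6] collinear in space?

Yes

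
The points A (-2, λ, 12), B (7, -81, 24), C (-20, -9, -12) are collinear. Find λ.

Collinearity requires AB × AC = 0; each component is linear in λ.
The x-component gives (36)λ + (2052) = 0, so λ = -57.
The remaining components then also vanish.

-57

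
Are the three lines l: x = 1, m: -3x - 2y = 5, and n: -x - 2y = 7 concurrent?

Intersecting l and m: solving the 2×2 system gives (x, y) = (1, -4).
Substitute into n: (-1)(1) + (-2)(-4) = 7.
This equals 7, so (1, -4) lies on all three lines and they are concurrent.

Yes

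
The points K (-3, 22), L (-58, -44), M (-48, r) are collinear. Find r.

Collinearity: (M − K) must be parallel to (L − K) = (-55, -66).
Cross-multiplying the components: (r − 22)·(-55) = (-45)·(-66).
Solving gives r = -32.

-32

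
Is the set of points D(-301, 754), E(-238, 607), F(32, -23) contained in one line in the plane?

Yes

DE = (63, -147), DF = (333, -777).
Checking proportionality: DF = 37/7·DE, so the vectors are parallel and the points are collinear.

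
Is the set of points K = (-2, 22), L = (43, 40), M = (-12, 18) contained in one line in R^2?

Yes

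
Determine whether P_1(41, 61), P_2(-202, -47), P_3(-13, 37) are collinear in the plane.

Yes

P_1P_2 = (-243, -108), P_1P_3 = (-54, -24).
Checking proportionality: P_1P_3 = 2/9·P_1P_2, so the vectors are parallel and the points are collinear.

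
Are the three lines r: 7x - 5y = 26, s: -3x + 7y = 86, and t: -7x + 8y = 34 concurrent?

Intersecting r and s: solving the 2×2 system gives (x, y) = (18, 20).
Substitute into t: (-7)(18) + (8)(20) = 34.
This equals 34, so (18, 20) lies on all three lines and they are concurrent.

Yes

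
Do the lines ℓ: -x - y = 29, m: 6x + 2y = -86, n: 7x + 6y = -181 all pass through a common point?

Yes

Intersecting ℓ and m: solving the 2×2 system gives (x, y) = (-7, -22).
Substitute into n: (7)(-7) + (6)(-22) = -181.
This equals -181, so (-7, -22) lies on all three lines and they are concurrent.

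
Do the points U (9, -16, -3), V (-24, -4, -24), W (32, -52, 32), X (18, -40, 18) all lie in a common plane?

Yes

The four points are coplanar iff the 3×3 determinant with rows UV, UW, UX is zero.
Rows: (-33, 12, -21), (23, -36, 35), (9, -24, 21).
Expanding along the first row: (-33)(84) − (12)(168) + (-21)(-228) = 0.
Zero determinant ⇒ coplanar.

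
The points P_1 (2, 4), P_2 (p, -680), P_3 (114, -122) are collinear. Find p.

610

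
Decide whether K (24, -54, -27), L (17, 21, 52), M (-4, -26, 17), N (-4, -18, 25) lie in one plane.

Yes

The four points are coplanar iff the 3×3 determinant with rows KL, KM, KN is zero.
Rows: (-7, 75, 79), (-28, 28, 44), (-28, 36, 52).
Expanding along the first row: (-7)(-128) − (75)(-224) + (79)(-224) = 0.
Zero determinant ⇒ coplanar.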